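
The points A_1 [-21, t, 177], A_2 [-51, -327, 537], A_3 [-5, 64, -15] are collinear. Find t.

Collinearity requires A_1A_2 × A_1A_3 = 0; each component is linear in t.
The x-component gives (552)t + (39744) = 0, so t = -72.
The remaining components then also vanish.

-72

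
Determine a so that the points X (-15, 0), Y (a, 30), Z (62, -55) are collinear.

-57

Collinearity: (Y − X) must be parallel to (Z − X) = (77, -55).
Cross-multiplying the components: (a − (-15))·(-55) = (30)·(77).
Solving gives a = -57.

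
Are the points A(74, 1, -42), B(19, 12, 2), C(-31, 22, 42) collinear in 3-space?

AB = (-55, 11, 44), AC = (-105, 21, 84).
Each component of AC is 21/11 times the corresponding component of AB, so AC = 21/11·AB and the points are collinear.

Yes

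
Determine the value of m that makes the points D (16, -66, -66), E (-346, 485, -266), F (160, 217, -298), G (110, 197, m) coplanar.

Normal to plane DEF: n = (-71232, -112784, -181790); plane equation n·P = 18302172.
Requiring n·G = 18302172: (-181790)m + (-30053968) = 18302172.
So m = -266.

-266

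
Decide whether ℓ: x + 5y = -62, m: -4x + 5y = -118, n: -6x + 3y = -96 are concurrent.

No

Intersecting ℓ and m: solving the 2×2 system gives (x, y) = (56/5, -366/25).
Substitute into n: (-6)(56/5) + (3)(-366/25) = -2778/25.
But n requires -96 ≠ -2778/25, so the three lines have no common point.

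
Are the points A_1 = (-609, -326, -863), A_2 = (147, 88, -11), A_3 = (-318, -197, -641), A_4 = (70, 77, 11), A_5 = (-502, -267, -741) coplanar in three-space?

Yes

The plane through A_1, A_2, A_3 has normal n = A_1A_2 × A_1A_3 = (-18000, 80100, -22950) and equation n·P = 4655250.
Checking the remaining points: n·A_4 = 4655250, n·A_5 = 4655250.
All equal 4655250, so all 5 points lie in one plane.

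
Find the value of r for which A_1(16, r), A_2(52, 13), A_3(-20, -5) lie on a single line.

Collinearity: (A_1 − A_2) must be parallel to (A_3 − A_2) = (-72, -18).
Cross-multiplying the components: (r − 13)·(-72) = (-36)·(-18).
Solving gives r = 4.

4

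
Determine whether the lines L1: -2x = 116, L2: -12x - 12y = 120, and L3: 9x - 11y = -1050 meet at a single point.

The three lines meet at one point iff the augmented coefficient matrix [aᵢ bᵢ cᵢ] has rank < 3, i.e. its determinant vanishes.
Here the determinant is 0.
It vanishes, so the lines are concurrent at (-58, 48).

Yes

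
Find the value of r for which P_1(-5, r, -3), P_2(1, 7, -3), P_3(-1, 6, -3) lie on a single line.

Direction P_2P_3 = (-2, -1, 0). From the x-coordinate of P_1, the parameter along the line is τ = (-5 − 1)/(-2) = 3.
Then r = 7 + 3·(-1) = 4.

4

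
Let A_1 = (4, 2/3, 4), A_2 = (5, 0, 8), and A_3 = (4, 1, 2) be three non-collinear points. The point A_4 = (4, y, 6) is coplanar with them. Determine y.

Coplanarity requires A_1A_2 · (A_1A_3 × A_1A_4) = 0.
A_1A_2 = (1, -2/3, 4), A_1A_3 = (0, 1/3, -2); the triple product is linear in y with coefficient 2 and constant term -2/3.
Setting it to zero: y = 1/3.

1/3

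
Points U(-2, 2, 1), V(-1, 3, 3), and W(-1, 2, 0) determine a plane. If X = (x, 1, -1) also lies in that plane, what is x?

The plane through U, V, W has equation −1x + 3y − 1z = 7.
Substituting X: (-1)x + (4) = 7, so x = -3.

-3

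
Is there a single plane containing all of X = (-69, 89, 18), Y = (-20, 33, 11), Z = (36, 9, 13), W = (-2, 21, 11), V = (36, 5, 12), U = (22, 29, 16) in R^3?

No

The plane through X, Y, Z has normal n = XY × XZ = (-280, -490, 1960) and equation n·P = 10990.
Checking the remaining points: n·W = 11830, n·V = 10990, n·U = 10990.
Since n·W = 11830 ≠ 10990, W is off the plane and the points are not all coplanar.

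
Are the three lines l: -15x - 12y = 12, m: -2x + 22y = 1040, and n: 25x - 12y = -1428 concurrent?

Yes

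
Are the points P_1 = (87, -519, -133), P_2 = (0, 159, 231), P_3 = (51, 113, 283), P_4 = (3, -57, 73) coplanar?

Yes

With P_1 as base: P_1P_2 = (-87, 678, 364), P_1P_3 = (-36, 632, 416), P_1P_4 = (-84, 462, 206).
P_1P_3 × P_1P_4 = (-62000, -27528, 36456).
P_1P_2 · (P_1P_3 × P_1P_4) = 0.
The scalar triple product vanishes, so the four points are coplanar.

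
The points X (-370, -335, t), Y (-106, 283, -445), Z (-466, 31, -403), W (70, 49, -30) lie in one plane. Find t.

Coplanarity ⇔ det[XY; XZ; XW] = 0.
Expanding, this is linear in t: (-128592)t + (14659488) = 0.
So t = 114.

114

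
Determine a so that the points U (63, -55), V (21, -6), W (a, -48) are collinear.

57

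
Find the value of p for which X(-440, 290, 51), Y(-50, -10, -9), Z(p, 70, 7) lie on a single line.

-154

Collinearity requires XY × XZ = 0; each component is linear in p.
The y-component gives (-60)p + (-9240) = 0, so p = -154.
The remaining components then also vanish.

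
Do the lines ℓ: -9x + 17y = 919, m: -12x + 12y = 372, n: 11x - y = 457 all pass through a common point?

No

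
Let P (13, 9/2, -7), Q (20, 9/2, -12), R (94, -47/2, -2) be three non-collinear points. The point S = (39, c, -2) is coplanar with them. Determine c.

The plane through P, Q, R has equation −140x − 440y − 196z = -2428.
Substituting S: (-440)c + (-5068) = -2428, so c = -6.

-6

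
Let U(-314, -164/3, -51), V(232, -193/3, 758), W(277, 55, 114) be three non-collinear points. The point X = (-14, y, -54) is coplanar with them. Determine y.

47/3

A normal to the plane is n = UV × UW = (-270946/3, 388029, 65591).
X lies in the plane iff n · UX = 0.
This gives (388029)y + (-6079121) = 0, so y = 47/3.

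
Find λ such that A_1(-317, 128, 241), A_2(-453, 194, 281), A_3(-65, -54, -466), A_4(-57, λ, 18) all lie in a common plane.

-12

Coplanarity ⇔ det[A_1A_2; A_1A_3; A_1A_4] = 0.
Expanding, this is linear in λ: (-86072)λ + (-1032864) = 0.
So λ = -12.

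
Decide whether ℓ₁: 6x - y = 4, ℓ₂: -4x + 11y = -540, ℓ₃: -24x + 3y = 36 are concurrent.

Yes

Intersecting ℓ₁ and ℓ₂: solving the 2×2 system gives (x, y) = (-8, -52).
Substitute into ℓ₃: (-24)(-8) + (3)(-52) = 36.
This equals 36, so (-8, -52) lies on all three lines and they are concurrent.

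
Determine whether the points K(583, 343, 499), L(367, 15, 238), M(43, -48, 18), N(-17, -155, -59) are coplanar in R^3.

With K as base: KL = (-216, -328, -261), KM = (-540, -391, -481), KN = (-600, -498, -558).
KM × KN = (-21360, -12720, 34320).
KL · (KM × KN) = -171600.
Since -171600 ≠ 0, the four points are not coplanar.

No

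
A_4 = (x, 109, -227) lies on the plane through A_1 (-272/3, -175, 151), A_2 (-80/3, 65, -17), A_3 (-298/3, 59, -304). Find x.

-176/3

Coplanarity requires A_1A_2 · (A_1A_3 × A_1A_4) = 0.
A_1A_2 = (64, 240, -168), A_1A_3 = (-26/3, 234, -455); the triple product is linear in x with coefficient -69888 and constant term -4100096.
Setting it to zero: x = -176/3.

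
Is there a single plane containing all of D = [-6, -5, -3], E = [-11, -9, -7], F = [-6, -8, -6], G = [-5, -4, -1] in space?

The four points are coplanar iff the 3×3 determinant with rows DE, DF, DG is zero.
Rows: (-5, -4, -4), (0, -3, -3), (1, 1, 2).
Expanding along the first row: (-5)(-3) − (-4)(3) + (-4)(3) = 15.
Nonzero ⇒ not coplanar.

No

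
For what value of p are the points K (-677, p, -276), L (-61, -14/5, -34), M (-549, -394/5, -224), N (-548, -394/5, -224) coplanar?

The points are coplanar iff KL · (KM × KN) = 0.
Expanding, this is linear in p: (190)p + (18924) = 0.
So p = -498/5.

-498/5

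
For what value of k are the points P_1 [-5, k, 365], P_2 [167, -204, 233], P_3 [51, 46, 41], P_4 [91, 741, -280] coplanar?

-674

Coplanarity ⇔ det[P_1P_2; P_1P_3; P_1P_4] = 0.
Expanding, this is linear in k: (44916)k + (30273384) = 0.
So k = -674.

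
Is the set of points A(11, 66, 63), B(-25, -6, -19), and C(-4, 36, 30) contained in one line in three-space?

AB = (-36, -72, -82), AC = (-15, -30, -33).
AB × AC = (-84, 42, 0).
The cross product is nonzero, so the points do not lie on one line.

No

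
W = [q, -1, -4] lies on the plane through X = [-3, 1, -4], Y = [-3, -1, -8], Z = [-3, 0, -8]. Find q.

-3

A normal to the plane is n = XY × XZ = (4, 0, 0).
W lies in the plane iff n · XW = 0.
This gives (4)q + (12) = 0, so q = -3.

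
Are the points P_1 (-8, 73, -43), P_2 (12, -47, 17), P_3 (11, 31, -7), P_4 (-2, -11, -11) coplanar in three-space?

Yes

A normal to the plane through P_1, P_2, P_3 is n = P_1P_2 × P_1P_3 = (-1800, 420, 1440).
The plane has equation n·P = -16860. For P_4: n·P_4 = -16860.
Equal, so P_4 lies in the plane and all four are coplanar.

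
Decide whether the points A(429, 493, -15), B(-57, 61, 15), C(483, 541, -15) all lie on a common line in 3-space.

No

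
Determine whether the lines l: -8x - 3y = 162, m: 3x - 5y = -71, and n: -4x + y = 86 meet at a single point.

No

Intersecting l and m: solving the 2×2 system gives (x, y) = (-1023/49, 82/49).
Substitute into n: (-4)(-1023/49) + (1)(82/49) = 4174/49.
But n requires 86 ≠ 4174/49, so the three lines have no common point.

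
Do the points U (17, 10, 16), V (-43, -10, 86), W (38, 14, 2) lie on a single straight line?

UV = (-60, -20, 70), UW = (21, 4, -14).
UV × UW = (0, 630, 180).
The cross product is nonzero, so the points do not lie on one line.

No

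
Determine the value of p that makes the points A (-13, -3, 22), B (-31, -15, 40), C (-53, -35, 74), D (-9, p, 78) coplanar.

-27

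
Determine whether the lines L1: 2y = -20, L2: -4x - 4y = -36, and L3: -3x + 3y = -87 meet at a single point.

Yes

Lines aᵢx + bᵢy = cᵢ with pairwise distinct directions are concurrent exactly when det[aᵢ bᵢ cᵢ] = 0.
Here the determinant is 0.
It vanishes, so the lines are concurrent at (19, -10).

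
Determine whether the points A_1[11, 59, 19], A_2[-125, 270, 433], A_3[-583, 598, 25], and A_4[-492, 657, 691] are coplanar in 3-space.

Yes

With A_1 as base: A_1A_2 = (-136, 211, 414), A_1A_3 = (-594, 539, 6), A_1A_4 = (-503, 598, 672).
A_1A_3 × A_1A_4 = (358620, 396150, -84095).
A_1A_2 · (A_1A_3 × A_1A_4) = 0.
The scalar triple product vanishes, so the four points are coplanar.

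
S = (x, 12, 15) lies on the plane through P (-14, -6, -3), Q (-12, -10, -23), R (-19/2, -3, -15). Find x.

The plane through P, Q, R has equation 108x − 66y + 24z = -1188.
Substituting S: (108)x + (-432) = -1188, so x = -7.

-7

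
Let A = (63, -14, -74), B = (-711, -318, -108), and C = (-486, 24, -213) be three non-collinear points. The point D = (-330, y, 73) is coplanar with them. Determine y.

-531

A normal to the plane is n = AB × AC = (43548, -88920, -196308).
D lies in the plane iff n · AD = 0.
This gives (-88920)y + (-47216520) = 0, so y = -531.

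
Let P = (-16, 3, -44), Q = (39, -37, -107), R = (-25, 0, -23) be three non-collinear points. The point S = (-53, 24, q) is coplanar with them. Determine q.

5

The plane through P, Q, R has equation −1029x − 588y − 525z = 37800.
Substituting S: (-525)q + (40425) = 37800, so q = 5.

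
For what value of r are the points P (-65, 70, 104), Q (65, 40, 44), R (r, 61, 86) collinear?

-26

Direction PQ = (130, -30, -60). From the y-coordinate of R, the parameter along the line is τ = (61 − 70)/(-30) = 3/10.
Then r = (-65) + 3/10·(130) = -26.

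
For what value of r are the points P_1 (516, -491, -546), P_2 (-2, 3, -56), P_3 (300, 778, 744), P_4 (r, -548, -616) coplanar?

96

Coplanarity ⇔ det[P_1P_2; P_1P_3; P_1P_4] = 0.
Expanding, this is linear in r: (15450)r + (-1483200) = 0.
So r = 96.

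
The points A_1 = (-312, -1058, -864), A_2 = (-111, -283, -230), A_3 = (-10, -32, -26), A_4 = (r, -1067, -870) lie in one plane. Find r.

Normal to plane A_1A_2A_3: n = (-1034, 23030, -27824); plane equation n·P = -3196.
Requiring n·A_4 = -3196: (-1034)r + (-366130) = -3196.
So r = -351.

-351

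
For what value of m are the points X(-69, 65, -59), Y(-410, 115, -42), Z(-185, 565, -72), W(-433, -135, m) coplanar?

-31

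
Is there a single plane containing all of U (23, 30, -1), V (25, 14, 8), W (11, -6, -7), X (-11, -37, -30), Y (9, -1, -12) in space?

The plane through U, V, W has normal n = UV × UW = (420, -96, -264) and equation n·P = 7044.
Checking the remaining points: n·X = 6852, n·Y = 7044.
Since n·X = 6852 ≠ 7044, X is off the plane and the points are not all coplanar.

No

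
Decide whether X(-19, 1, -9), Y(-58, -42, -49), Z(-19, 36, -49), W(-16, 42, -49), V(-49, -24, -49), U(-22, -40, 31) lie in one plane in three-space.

The plane through X, Y, Z has normal n = XY × XZ = (3120, -1560, -1365) and equation n·P = -48555.
Checking the remaining points: n·W = -48555, n·V = -48555, n·U = -48555.
All equal -48555, so all 6 points lie in one plane.

Yes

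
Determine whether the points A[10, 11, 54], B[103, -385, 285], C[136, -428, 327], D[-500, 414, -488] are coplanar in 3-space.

No

A normal to the plane through A, B, C is n = AB × AC = (-6699, 3717, 9069).
The plane has equation n·P = 463623. For D: n·D = 462666.
462666 ≠ 463623, so D is off the plane.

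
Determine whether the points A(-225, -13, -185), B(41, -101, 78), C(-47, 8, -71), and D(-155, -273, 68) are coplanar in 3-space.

Yes

With A as base: AB = (266, -88, 263), AC = (178, 21, 114), AD = (70, -260, 253).
AC × AD = (34953, -37054, -47750).
AB · (AC × AD) = 0.
The scalar triple product vanishes, so the four points are coplanar.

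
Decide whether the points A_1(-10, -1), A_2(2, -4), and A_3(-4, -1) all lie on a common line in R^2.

A_1A_2 = (12, -3), A_1A_3 = (6, 0).
If collinear, A_1A_3 would be a scalar multiple of A_1A_2. But (12)·(0) ≠ (-3)·(6) (difference 18), so they are not parallel; the points are not collinear.

No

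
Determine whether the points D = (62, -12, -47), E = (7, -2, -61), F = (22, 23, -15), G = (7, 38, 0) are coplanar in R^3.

A normal to the plane through D, E, F is n = DE × DF = (810, 2320, -1525).
The plane has equation n·P = 94055. For G: n·G = 93830.
93830 ≠ 94055, so G is off the plane.

No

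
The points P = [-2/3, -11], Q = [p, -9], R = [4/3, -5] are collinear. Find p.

0

The three points are collinear iff det[PQ; PR] = 0.
This determinant is linear in p: (6)p + (0) = 0, so p = 0.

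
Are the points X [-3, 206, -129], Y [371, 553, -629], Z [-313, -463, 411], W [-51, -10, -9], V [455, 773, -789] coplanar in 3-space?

No

The plane through X, Y, Z has normal n = XY × XZ = (-147120, -46960, -142636) and equation n·P = 9167644.
Checking the remaining points: n·W = 9256444, n·V = 9300124.
Since n·W = 9256444 ≠ 9167644, W is off the plane and the points are not all coplanar.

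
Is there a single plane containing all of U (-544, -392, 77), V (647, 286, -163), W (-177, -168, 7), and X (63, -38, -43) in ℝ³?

A normal to the plane through U, V, W is n = UV × UW = (6300, -4710, 17958).
The plane has equation n·P = -198114. For X: n·X = -196314.
-196314 ≠ -198114, so X is off the plane.

No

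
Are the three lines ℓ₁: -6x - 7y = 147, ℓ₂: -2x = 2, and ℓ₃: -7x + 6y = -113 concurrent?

No

Intersecting ℓ₁ and ℓ₂: solving the 2×2 system gives (x, y) = (-1, -141/7).
Substitute into ℓ₃: (-7)(-1) + (6)(-141/7) = -797/7.
But ℓ₃ requires -113 ≠ -797/7, so the three lines have no common point.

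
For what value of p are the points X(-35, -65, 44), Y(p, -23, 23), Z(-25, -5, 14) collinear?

Collinearity requires XY × XZ = 0; each component is linear in p.
The y-component gives (30)p + (840) = 0, so p = -28.
The remaining components then also vanish.

-28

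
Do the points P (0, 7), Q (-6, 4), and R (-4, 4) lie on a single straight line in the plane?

No

PQ = (-6, -3), PR = (-4, -3).
Twice the signed area of △PQR is (-6)(-3) − (-3)(-4) = 6.
The area is nonzero, so the three points are not collinear.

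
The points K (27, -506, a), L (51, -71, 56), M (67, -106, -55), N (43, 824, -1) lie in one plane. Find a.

The points are coplanar iff KL · (KM × KN) = 0.
Expanding, this is linear in a: (-14040)a + (4001400) = 0.
So a = 285.

285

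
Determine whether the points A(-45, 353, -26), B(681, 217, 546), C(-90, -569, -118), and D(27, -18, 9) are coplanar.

Yes

With A as base: AB = (726, -136, 572), AC = (-45, -922, -92), AD = (72, -371, 35).
AC × AD = (-66402, -5049, 83079).
AB · (AC × AD) = 0.
The scalar triple product vanishes, so the four points are coplanar.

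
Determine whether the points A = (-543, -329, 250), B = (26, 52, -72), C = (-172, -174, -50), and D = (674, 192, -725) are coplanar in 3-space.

The four points are coplanar iff the 3×3 determinant with rows AB, AC, AD is zero.
Rows: (569, 381, -322), (371, 155, -300), (1217, 521, -975).
Expanding along the first row: (569)(5175) − (381)(3375) + (-322)(4656) = 159468.
Nonzero ⇒ not coplanar.

No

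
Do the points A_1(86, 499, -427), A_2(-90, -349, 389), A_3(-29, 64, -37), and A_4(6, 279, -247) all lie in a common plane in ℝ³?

No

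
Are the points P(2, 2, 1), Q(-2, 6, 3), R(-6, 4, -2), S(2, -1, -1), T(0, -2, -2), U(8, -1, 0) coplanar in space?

No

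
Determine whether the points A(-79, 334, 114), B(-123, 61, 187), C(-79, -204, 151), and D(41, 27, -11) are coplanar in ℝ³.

With A as base: AB = (-44, -273, 73), AC = (0, -538, 37), AD = (120, -307, -125).
AC × AD = (78609, 4440, 64560).
AB · (AC × AD) = 41964.
Since 41964 ≠ 0, the four points are not coplanar.

No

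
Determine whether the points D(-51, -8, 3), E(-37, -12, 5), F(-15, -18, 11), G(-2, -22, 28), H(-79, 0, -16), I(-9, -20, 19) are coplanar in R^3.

The plane through D, E, F has normal n = DE × DF = (-12, -40, 4) and equation n·P = 944.
Checking the remaining points: n·G = 1016, n·H = 884, n·I = 984.
Since n·G = 1016 ≠ 944, G is off the plane and the points are not all coplanar.

No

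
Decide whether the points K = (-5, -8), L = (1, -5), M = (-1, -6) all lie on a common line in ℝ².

KL = (6, 3), KM = (4, 2).
Checking proportionality: KM = 2/3·KL, so the vectors are parallel and the points are collinear.

Yes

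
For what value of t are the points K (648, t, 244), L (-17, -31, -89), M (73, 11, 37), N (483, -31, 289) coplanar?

The points are coplanar iff KL · (KM × KN) = 0.
Expanding, this is linear in t: (-28980)t + (-4462920) = 0.
So t = -154.

-154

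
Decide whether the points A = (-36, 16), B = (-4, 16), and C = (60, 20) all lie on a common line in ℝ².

No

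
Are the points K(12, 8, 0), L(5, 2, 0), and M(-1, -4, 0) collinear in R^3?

No

KL = (-7, -6, 0), KM = (-13, -12, 0).
Comparing components 1 and 2: (-7)(-12) − (-6)(-13) = 6 ≠ 0, so KL and KM are not parallel and the points are not collinear.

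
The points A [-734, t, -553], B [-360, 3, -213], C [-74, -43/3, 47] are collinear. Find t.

77/3

Collinearity requires AB × AC = 0; each component is linear in t.
The x-component gives (-260)t + (20020/3) = 0, so t = 77/3.
The remaining components then also vanish.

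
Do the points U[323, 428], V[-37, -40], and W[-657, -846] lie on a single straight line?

UV = (-360, -468), UW = (-980, -1274).
det[UV; UW] = (-360)(-1274) − (-468)(-980) = 0.
The determinant is zero, so the points are collinear.

Yes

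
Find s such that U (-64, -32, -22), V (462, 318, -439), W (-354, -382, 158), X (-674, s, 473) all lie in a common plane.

Normal to plane UVW: n = (-82950, 26250, -82600); plane equation n·P = 6286000.
Requiring n·X = 6286000: (26250)s + (16838500) = 6286000.
So s = -402.

-402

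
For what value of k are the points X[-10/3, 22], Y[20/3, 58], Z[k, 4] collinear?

Collinearity: (Z − X) must be parallel to (Y − X) = (10, 36).
Cross-multiplying the components: (k − (-10/3))·(36) = (-18)·(10).
Solving gives k = -25/3.

-25/3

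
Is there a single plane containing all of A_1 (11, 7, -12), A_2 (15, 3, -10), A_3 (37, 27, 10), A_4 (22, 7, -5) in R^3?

No

With A_1 as base: A_1A_2 = (4, -4, 2), A_1A_3 = (26, 20, 22), A_1A_4 = (11, 0, 7).
A_1A_3 × A_1A_4 = (140, 60, -220).
A_1A_2 · (A_1A_3 × A_1A_4) = -120.
Since -120 ≠ 0, the four points are not coplanar.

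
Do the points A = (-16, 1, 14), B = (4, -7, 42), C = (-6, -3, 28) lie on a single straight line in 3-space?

Yes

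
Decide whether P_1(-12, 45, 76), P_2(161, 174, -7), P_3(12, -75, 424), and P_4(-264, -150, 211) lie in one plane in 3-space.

No

The four points are coplanar iff the 3×3 determinant with rows P_1P_2, P_1P_3, P_1P_4 is zero.
Rows: (173, 129, -83), (24, -120, 348), (-252, -195, 135).
Expanding along the first row: (173)(51660) − (129)(90936) + (-83)(-34920) = 104796.
Nonzero ⇒ not coplanar.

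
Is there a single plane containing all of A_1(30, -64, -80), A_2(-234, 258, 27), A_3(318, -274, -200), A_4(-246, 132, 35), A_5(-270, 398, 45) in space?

The plane through A_1, A_2, A_3 has normal n = A_1A_2 × A_1A_3 = (-16170, -864, -37296) and equation n·P = 2553876.
Checking the remaining points: n·A_4 = 2558412, n·A_5 = 2343708.
Since n·A_4 = 2558412 ≠ 2553876, A_4 is off the plane and the points are not all coplanar.

No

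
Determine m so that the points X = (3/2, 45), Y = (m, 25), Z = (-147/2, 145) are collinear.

Collinearity: (Y − X) must be parallel to (Z − X) = (-75, 100).
Cross-multiplying the components: (m − 3/2)·(100) = (-20)·(-75).
Solving gives m = 33/2.

33/2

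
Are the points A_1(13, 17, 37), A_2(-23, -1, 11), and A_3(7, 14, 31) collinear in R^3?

No

A_1A_2 = (-36, -18, -26), A_1A_3 = (-6, -3, -6).
Comparing components 2 and 3: (-18)(-6) − (-26)(-3) = 30 ≠ 0, so A_1A_2 and A_1A_3 are not parallel and the points are not collinear.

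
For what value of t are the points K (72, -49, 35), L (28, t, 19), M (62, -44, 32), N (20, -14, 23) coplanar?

-34

Normal to plane KMN: n = (45, 36, -90); plane equation n·P = -1674.
Requiring n·L = -1674: (36)t + (-450) = -1674.
So t = -34.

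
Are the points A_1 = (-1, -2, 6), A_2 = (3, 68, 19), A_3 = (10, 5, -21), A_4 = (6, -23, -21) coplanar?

No

With A_1 as base: A_1A_2 = (4, 70, 13), A_1A_3 = (11, 7, -27), A_1A_4 = (7, -21, -27).
A_1A_3 × A_1A_4 = (-756, 108, -280).
A_1A_2 · (A_1A_3 × A_1A_4) = 896.
Since 896 ≠ 0, the four points are not coplanar.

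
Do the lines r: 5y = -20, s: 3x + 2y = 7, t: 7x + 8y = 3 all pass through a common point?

Intersecting r and s: solving the 2×2 system gives (x, y) = (5, -4).
Substitute into t: (7)(5) + (8)(-4) = 3.
This equals 3, so (5, -4) lies on all three lines and they are concurrent.

Yes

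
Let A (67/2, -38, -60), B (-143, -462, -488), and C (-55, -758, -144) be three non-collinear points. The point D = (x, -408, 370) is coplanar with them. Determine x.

287/2

A normal to the plane is n = AB × AC = (-272544, 23052, 89556).
D lies in the plane iff n · AD = 0.
This gives (-272544)x + (39110064) = 0, so x = 287/2.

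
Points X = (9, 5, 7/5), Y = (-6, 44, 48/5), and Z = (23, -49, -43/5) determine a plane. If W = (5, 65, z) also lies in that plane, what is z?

51/5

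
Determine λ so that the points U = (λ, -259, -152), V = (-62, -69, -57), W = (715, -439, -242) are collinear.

Collinearity requires UV × UW = 0; each component is linear in λ.
The y-component gives (-185)λ + (62345) = 0, so λ = 337.
The remaining components then also vanish.

337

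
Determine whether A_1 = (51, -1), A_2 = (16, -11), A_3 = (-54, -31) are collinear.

Yes

A_1A_2 = (-35, -10), A_1A_3 = (-105, -30).
det[A_1A_2; A_1A_3] = (-35)(-30) − (-10)(-105) = 0.
The determinant is zero, so the points are collinear.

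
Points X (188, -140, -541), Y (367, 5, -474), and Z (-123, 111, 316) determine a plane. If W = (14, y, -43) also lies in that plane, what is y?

A normal to the plane is n = XY × XZ = (107448, -174240, 90024).
W lies in the plane iff n · XW = 0.
This gives (-174240)y + (1742400) = 0, so y = 10.

10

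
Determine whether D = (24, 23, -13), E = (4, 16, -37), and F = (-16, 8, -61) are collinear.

DE = (-20, -7, -24), DF = (-40, -15, -48).
Comparing components 2 and 3: (-7)(-48) − (-24)(-15) = -24 ≠ 0, so DE and DF are not parallel and the points are not collinear.

No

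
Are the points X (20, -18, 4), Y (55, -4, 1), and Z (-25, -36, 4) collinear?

No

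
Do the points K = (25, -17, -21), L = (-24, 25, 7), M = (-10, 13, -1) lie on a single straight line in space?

Yes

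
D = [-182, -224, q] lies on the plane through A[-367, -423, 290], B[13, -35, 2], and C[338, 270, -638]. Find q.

The plane through A, B, C has equation −160480x + 149600y − 10200z = -7342640.
Substituting D: (-10200)q + (-4303040) = -7342640, so q = 298.

298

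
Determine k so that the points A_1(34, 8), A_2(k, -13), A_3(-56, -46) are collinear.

The three points are collinear iff det[A_1A_2; A_1A_3] = 0.
This determinant is linear in k: (-54)k + (-54) = 0, so k = -1.

-1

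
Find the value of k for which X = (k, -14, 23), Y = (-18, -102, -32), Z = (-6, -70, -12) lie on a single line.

Collinearity requires XY × XZ = 0; each component is linear in k.
The y-component gives (20)k + (-300) = 0, so k = 15.
The remaining components then also vanish.

15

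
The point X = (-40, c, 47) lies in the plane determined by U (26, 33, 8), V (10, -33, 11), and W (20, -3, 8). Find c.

A normal to the plane is n = UV × UW = (108, -18, 180).
X lies in the plane iff n · UX = 0.
This gives (-18)c + (486) = 0, so c = 27.

27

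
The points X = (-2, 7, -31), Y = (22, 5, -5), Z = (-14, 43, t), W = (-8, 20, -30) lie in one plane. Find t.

-23

The points are coplanar iff XY · (XZ × XW) = 0.
Expanding, this is linear in t: (-300)t + (-6900) = 0.
So t = -23.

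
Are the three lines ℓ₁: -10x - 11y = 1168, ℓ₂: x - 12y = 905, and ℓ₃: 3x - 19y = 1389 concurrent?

Intersecting ℓ₁ and ℓ₂: solving the 2×2 system gives (x, y) = (-31, -78).
Substitute into ℓ₃: (3)(-31) + (-19)(-78) = 1389.
This equals 1389, so (-31, -78) lies on all three lines and they are concurrent.

Yes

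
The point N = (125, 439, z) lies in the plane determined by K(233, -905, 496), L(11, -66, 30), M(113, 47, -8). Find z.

-204

Coplanarity requires KL · (KM × KN) = 0.
KL = (-222, 839, -466), KM = (-120, 952, -504); the triple product is linear in z with coefficient -110664 and constant term -22575456.
Setting it to zero: z = -204.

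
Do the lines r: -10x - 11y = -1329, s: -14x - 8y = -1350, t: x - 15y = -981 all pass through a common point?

Lines aᵢx + bᵢy = cᵢ with pairwise distinct directions are concurrent exactly when det[aᵢ bᵢ cᵢ] = 0.
Here the determinant is 222.
Nonzero, so no common point exists.

No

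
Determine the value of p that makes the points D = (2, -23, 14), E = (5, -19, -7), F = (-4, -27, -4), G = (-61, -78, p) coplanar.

Normal to plane DEF: n = (-156, 180, 12); plane equation n·P = -4284.
Requiring n·G = -4284: (12)p + (-4524) = -4284.
So p = 20.

20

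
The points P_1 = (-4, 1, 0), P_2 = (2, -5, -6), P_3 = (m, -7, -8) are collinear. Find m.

4

Collinearity requires P_1P_2 × P_1P_3 = 0; each component is linear in m.
The y-component gives (-6)m + (24) = 0, so m = 4.
The remaining components then also vanish.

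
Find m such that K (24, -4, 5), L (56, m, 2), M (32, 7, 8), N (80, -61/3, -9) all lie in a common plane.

0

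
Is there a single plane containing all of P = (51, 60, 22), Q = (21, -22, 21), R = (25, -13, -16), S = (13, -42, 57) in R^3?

No

The four points are coplanar iff the 3×3 determinant with rows PQ, PR, PS is zero.
Rows: (-30, -82, -1), (-26, -73, -38), (-38, -102, 35).
Expanding along the first row: (-30)(-6431) − (-82)(-2354) + (-1)(-122) = 24.
Nonzero ⇒ not coplanar.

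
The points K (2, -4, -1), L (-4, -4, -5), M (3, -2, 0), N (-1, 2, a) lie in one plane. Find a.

The points are coplanar iff KL · (KM × KN) = 0.
Expanding, this is linear in a: (-12)a + (-24) = 0.
So a = -2.

-2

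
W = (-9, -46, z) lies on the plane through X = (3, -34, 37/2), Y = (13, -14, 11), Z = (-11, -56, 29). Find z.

55/2

The plane through X, Y, Z has equation 45x + 60z = 1245.
Substituting W: (60)z + (-405) = 1245, so z = 55/2.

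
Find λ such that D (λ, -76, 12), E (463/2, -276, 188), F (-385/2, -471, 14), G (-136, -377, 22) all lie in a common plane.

The points are coplanar iff DE · (DF × DG) = 0.
Expanding, this is linear in λ: (-14796)λ + (-362502) = 0.
So λ = -49/2.

-49/2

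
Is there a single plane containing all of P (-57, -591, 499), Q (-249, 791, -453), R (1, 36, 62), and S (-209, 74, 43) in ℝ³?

Yes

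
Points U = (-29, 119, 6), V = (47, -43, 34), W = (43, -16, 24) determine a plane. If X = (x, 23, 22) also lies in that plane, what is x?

A normal to the plane is n = UV × UW = (864, 648, 1404).
X lies in the plane iff n · UX = 0.
This gives (864)x + (-14688) = 0, so x = 17.

17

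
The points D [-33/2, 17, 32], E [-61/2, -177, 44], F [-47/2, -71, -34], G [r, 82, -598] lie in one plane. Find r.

Normal to plane DEF: n = (13860, -1008, -126); plane equation n·P = -249858.
Requiring n·G = -249858: (13860)r + (-7308) = -249858.
So r = -35/2.

-35/2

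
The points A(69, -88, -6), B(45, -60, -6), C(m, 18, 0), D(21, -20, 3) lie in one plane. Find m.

-15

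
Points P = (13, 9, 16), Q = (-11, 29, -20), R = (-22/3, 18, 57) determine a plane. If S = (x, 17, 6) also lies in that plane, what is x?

Coplanarity requires PQ · (PR × PS) = 0.
PQ = (-24, 20, -36), PR = (-61/3, 9, 41); the triple product is linear in x with coefficient 1144 and constant term -9152/3.
Setting it to zero: x = 8/3.

8/3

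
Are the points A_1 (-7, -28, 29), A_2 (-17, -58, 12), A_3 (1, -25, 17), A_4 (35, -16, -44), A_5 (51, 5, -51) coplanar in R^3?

No

The plane through A_1, A_2, A_3 has normal n = A_1A_2 × A_1A_3 = (411, -256, 210) and equation n·P = 10381.
Checking the remaining points: n·A_4 = 9241, n·A_5 = 8971.
Since n·A_4 = 9241 ≠ 10381, A_4 is off the plane and the points are not all coplanar.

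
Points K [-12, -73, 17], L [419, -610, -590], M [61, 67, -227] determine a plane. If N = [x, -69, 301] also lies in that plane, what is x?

Coplanarity requires KL · (KM × KN) = 0.
KL = (431, -537, -607), KM = (73, 140, -244); the triple product is linear in x with coefficient 216008 and constant term 31105152.
Setting it to zero: x = -144.

-144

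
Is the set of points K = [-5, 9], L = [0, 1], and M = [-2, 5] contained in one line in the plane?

No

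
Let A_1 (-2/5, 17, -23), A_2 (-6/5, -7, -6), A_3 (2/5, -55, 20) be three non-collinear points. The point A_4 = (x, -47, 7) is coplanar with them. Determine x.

18/5

A normal to the plane is n = A_1A_2 × A_1A_3 = (192, 48, 384/5).
A_4 lies in the plane iff n · A_1A_4 = 0.
This gives (192)x + (-3456/5) = 0, so x = 18/5.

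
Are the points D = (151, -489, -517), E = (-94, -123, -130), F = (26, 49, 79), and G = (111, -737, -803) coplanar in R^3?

The four points are coplanar iff the 3×3 determinant with rows DE, DF, DG is zero.
Rows: (-245, 366, 387), (-125, 538, 596), (-40, -248, -286).
Expanding along the first row: (-245)(-6060) − (366)(59590) + (387)(52520) = 0.
Zero determinant ⇒ coplanar.

Yes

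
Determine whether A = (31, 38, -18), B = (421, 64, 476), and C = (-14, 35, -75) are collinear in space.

AB = (390, 26, 494), AC = (-45, -3, -57).
Each component of AC is -3/26 times the corresponding component of AB, so AC = -3/26·AB and the points are collinear.

Yes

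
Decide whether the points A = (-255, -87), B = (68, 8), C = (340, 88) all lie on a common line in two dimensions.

AB = (323, 95), AC = (595, 175).
Twice the signed area of △ABC is (323)(175) − (95)(595) = 0.
The triangle is degenerate (zero area), so the points are collinear.

Yes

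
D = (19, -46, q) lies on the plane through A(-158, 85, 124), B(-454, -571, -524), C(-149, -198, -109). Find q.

75

Coplanarity requires AB · (AC × AD) = 0.
AB = (-296, -656, -648), AC = (9, -283, -233); the triple product is linear in q with coefficient 89672 and constant term -6725400.
Setting it to zero: q = 75.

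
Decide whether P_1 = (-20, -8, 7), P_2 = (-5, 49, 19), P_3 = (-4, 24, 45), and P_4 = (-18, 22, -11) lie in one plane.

Yes

With P_1 as base: P_1P_2 = (15, 57, 12), P_1P_3 = (16, 32, 38), P_1P_4 = (2, 30, -18).
P_1P_3 × P_1P_4 = (-1716, 364, 416).
P_1P_2 · (P_1P_3 × P_1P_4) = 0.
The scalar triple product vanishes, so the four points are coplanar.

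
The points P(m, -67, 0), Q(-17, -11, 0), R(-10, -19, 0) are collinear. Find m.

Collinearity requires PQ × PR = 0; each component is linear in m.
The z-component gives (8)m + (-256) = 0, so m = 32.
The remaining components then also vanish.

32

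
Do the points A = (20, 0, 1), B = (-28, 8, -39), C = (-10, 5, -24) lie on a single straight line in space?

Yes

AB = (-48, 8, -40), AC = (-30, 5, -25).
Each component of AC is 5/8 times the corresponding component of AB, so AC = 5/8·AB and the points are collinear.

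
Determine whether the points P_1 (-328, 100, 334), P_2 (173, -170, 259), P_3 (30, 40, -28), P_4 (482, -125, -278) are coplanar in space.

Yes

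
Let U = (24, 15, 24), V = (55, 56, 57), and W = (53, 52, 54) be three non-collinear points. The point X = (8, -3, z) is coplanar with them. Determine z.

9

Coplanarity requires UV · (UW × UX) = 0.
UV = (31, 41, 33), UW = (29, 37, 30); the triple product is linear in z with coefficient -42 and constant term 378.
Setting it to zero: z = 9.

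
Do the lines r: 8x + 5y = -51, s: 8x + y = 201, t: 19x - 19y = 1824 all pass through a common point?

Intersecting r and s: solving the 2×2 system gives (x, y) = (33, -63).
Substitute into t: (19)(33) + (-19)(-63) = 1824.
This equals 1824, so (33, -63) lies on all three lines and they are concurrent.

Yes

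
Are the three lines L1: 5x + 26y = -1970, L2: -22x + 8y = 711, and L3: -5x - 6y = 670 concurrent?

Intersecting L1 and L2: solving the 2×2 system gives (x, y) = (-17123/306, -39785/612).
Substitute into L3: (-5)(-17123/306) + (-6)(-39785/612) = 102485/153.
But L3 requires 670 ≠ 102485/153, so the three lines have no common point.

No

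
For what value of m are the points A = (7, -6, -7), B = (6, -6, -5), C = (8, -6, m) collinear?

-9

Collinearity requires AB × AC = 0; each component is linear in m.
The y-component gives (1)m + (9) = 0, so m = -9.
The remaining components then also vanish.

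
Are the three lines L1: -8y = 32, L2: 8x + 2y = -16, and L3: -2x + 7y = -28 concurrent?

Lines aᵢx + bᵢy = cᵢ with pairwise distinct directions are concurrent exactly when det[aᵢ bᵢ cᵢ] = 0.
Here the determinant is -128.
Nonzero, so no common point exists.

No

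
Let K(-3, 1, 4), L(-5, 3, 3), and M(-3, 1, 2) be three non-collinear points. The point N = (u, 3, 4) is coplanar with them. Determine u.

Coplanarity requires KL · (KM × KN) = 0.
KL = (-2, 2, -1), KM = (0, 0, -2); the triple product is linear in u with coefficient -4 and constant term -20.
Setting it to zero: u = -5.

-5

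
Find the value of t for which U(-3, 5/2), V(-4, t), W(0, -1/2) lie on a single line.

7/2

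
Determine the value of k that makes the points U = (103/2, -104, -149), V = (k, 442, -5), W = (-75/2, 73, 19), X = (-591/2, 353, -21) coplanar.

-733/2

Normal to plane UWX: n = (-54120, -46904, 20746); plane equation n·P = -1000318.
Requiring n·V = -1000318: (-54120)k + (-20835298) = -1000318.
So k = -733/2.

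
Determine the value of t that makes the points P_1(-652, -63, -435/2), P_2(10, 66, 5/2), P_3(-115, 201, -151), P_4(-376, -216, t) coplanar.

Normal to plane P_1P_2P_3: n = (-99003/2, 74117, 105495); plane equation n·P = 9320889/2.
Requiring n·P_4 = 9320889/2: (105495)t + (2603292) = 9320889/2.
So t = 39/2.

39/2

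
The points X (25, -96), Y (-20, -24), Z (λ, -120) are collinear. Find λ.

40

The three points are collinear iff det[XY; XZ] = 0.
This determinant is linear in λ: (-72)λ + (2880) = 0, so λ = 40.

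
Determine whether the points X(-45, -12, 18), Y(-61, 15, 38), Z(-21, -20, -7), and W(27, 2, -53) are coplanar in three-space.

No

With X as base: XY = (-16, 27, 20), XZ = (24, -8, -25), XW = (72, 14, -71).
XZ × XW = (918, -96, 912).
XY · (XZ × XW) = 960.
Since 960 ≠ 0, the four points are not coplanar.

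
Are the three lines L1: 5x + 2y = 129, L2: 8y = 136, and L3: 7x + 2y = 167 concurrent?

Intersecting L1 and L2: solving the 2×2 system gives (x, y) = (19, 17).
Substitute into L3: (7)(19) + (2)(17) = 167.
This equals 167, so (19, 17) lies on all three lines and they are concurrent.

Yes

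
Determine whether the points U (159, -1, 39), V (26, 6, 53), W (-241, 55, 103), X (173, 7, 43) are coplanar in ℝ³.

With U as base: UV = (-133, 7, 14), UW = (-400, 56, 64), UX = (14, 8, 4).
UW × UX = (-288, 2496, -3984).
UV · (UW × UX) = 0.
The scalar triple product vanishes, so the four points are coplanar.

Yes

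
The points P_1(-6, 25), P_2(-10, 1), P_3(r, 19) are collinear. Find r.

-7

The three points are collinear iff det[P_1P_2; P_1P_3] = 0.
This determinant is linear in r: (24)r + (168) = 0, so r = -7.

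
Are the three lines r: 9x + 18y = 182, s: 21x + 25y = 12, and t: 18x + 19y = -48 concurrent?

No

The three lines meet at one point iff the augmented coefficient matrix [aᵢ bᵢ cᵢ] has rank < 3, i.e. its determinant vanishes.
Here the determinant is -102.
Nonzero, so no common point exists.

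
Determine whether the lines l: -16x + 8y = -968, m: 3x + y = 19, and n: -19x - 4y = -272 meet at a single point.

Yes

Intersecting l and m: solving the 2×2 system gives (x, y) = (28, -65).
Substitute into n: (-19)(28) + (-4)(-65) = -272.
This equals -272, so (28, -65) lies on all three lines and they are concurrent.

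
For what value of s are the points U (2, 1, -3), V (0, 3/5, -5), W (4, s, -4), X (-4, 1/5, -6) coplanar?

1

Normal to plane UVX: n = (-2/5, 6, -4/5); plane equation n·P = 38/5.
Requiring n·W = 38/5: (6)s + (8/5) = 38/5.
So s = 1.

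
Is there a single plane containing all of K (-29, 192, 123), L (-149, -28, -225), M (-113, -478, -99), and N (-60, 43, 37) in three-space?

With K as base: KL = (-120, -220, -348), KM = (-84, -670, -222), KN = (-31, -149, -86).
KM × KN = (24542, -342, -8254).
KL · (KM × KN) = 2592.
Since 2592 ≠ 0, the four points are not coplanar.

No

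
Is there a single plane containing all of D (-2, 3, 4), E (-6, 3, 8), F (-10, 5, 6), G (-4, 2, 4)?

No

With D as base: DE = (-4, 0, 4), DF = (-8, 2, 2), DG = (-2, -1, 0).
DF × DG = (2, -4, 12).
DE · (DF × DG) = 40.
Since 40 ≠ 0, the four points are not coplanar.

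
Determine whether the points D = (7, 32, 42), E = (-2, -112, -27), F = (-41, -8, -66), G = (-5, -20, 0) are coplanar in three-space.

Yes

The four points are coplanar iff the 3×3 determinant with rows DE, DF, DG is zero.
Rows: (-9, -144, -69), (-48, -40, -108), (-12, -52, -42).
Expanding along the first row: (-9)(-3936) − (-144)(720) + (-69)(2016) = 0.
Zero determinant ⇒ coplanar.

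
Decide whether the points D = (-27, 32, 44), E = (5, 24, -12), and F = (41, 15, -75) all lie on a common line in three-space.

DE = (32, -8, -56), DF = (68, -17, -119).
DE × DF = (0, 0, 0).
The cross product vanishes, so the three points are collinear.

Yes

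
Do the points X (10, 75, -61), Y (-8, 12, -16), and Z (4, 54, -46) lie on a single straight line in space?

Yes

XY = (-18, -63, 45), XZ = (-6, -21, 15).
XY × XZ = (0, 0, 0).
The cross product vanishes, so the three points are collinear.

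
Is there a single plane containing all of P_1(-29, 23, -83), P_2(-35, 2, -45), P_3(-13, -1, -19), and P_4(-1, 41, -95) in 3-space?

With P_1 as base: P_1P_2 = (-6, -21, 38), P_1P_3 = (16, -24, 64), P_1P_4 = (28, 18, -12).
P_1P_3 × P_1P_4 = (-864, 1984, 960).
P_1P_2 · (P_1P_3 × P_1P_4) = 0.
The scalar triple product vanishes, so the four points are coplanar.

Yes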